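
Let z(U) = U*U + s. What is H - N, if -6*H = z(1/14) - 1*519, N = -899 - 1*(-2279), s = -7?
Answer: -506595/392 ≈ -1292.3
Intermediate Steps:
N = 1380 (N = -899 + 2279 = 1380)
z(U) = -7 + U² (z(U) = U*U - 7 = U² - 7 = -7 + U²)
H = 34365/392 (H = -((-7 + (1/14)²) - 1*519)/6 = -((-7 + (1/14)²) - 519)/6 = -((-7 + 1/196) - 519)/6 = -(-1371/196 - 519)/6 = -⅙*(-103095/196) = 34365/392 ≈ 87.666)
H - N = 34365/392 - 1*1380 = 34365/392 - 1380 = -506595/392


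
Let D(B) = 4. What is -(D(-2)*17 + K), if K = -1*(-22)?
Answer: -90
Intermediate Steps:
K = 22
-(D(-2)*17 + K) = -(4*17 + 22) = -(68 + 22) = -1*90 = -90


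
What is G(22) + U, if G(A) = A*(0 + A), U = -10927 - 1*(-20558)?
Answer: 10115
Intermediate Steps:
U = 9631 (U = -10927 + 20558 = 9631)
G(A) = A² (G(A) = A*A = A²)
G(22) + U = 22² + 9631 = 484 + 9631 = 10115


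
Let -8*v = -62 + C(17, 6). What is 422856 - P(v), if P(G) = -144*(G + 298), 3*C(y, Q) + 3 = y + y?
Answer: 466698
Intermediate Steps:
C(y, Q) = -1 + 2*y/3 (C(y, Q) = -1 + (y + y)/3 = -1 + (2*y)/3 = -1 + 2*y/3)
v = 155/24 (v = -(-62 + (-1 + (⅔)*17))/8 = -(-62 + (-1 + 34/3))/8 = -(-62 + 31/3)/8 = -⅛*(-155/3) = 155/24 ≈ 6.4583)
P(G) = -42912 - 144*G (P(G) = -144*(298 + G) = -42912 - 144*G)
422856 - P(v) = 422856 - (-42912 - 144*155/24) = 422856 - (-42912 - 930) = 422856 - 1*(-43842) = 422856 + 43842 = 466698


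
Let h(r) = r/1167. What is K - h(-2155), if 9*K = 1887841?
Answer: 734376614/3501 ≈ 2.0976e+5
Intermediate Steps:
K = 1887841/9 (K = (⅑)*1887841 = 1887841/9 ≈ 2.0976e+5)
h(r) = r/1167 (h(r) = r*(1/1167) = r/1167)
K - h(-2155) = 1887841/9 - (-2155)/1167 = 1887841/9 - 1*(-2155/1167) = 1887841/9 + 2155/1167 = 734376614/3501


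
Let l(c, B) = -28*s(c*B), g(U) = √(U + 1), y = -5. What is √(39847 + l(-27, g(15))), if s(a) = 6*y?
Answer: √40687 ≈ 201.71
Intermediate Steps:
s(a) = -30 (s(a) = 6*(-5) = -30)
g(U) = √(1 + U)
l(c, B) = 840 (l(c, B) = -28*(-30) = 840)
√(39847 + l(-27, g(15))) = √(39847 + 840) = √40687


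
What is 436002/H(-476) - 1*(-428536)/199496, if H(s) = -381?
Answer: -3617390949/3166999 ≈ -1142.2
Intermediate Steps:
436002/H(-476) - 1*(-428536)/199496 = 436002/(-381) - 1*(-428536)/199496 = 436002*(-1/381) + 428536*(1/199496) = -145334/127 + 53567/24937 = -3617390949/3166999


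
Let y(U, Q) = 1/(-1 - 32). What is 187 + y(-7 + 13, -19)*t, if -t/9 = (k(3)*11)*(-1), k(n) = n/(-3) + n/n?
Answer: 187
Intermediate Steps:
k(n) = 1 - n/3 (k(n) = n*(-1/3) + 1 = -n/3 + 1 = 1 - n/3)
y(U, Q) = -1/33 (y(U, Q) = 1/(-33) = -1/33)
t = 0 (t = -9*(1 - 1/3*3)*11*(-1) = -9*(1 - 1)*11*(-1) = -9*0*11*(-1) = -0*(-1) = -9*0 = 0)
187 + y(-7 + 13, -19)*t = 187 - 1/33*0 = 187 + 0 = 187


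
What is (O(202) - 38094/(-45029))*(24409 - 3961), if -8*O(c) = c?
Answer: -22470066936/45029 ≈ -4.9901e+5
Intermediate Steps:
O(c) = -c/8
(O(202) - 38094/(-45029))*(24409 - 3961) = (-⅛*202 - 38094/(-45029))*(24409 - 3961) = (-101/4 - 38094*(-1/45029))*20448 = (-101/4 + 38094/45029)*20448 = -4395553/180116*20448 = -22470066936/45029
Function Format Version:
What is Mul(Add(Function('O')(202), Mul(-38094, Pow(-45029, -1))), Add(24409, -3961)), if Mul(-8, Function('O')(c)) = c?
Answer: Rational(-22470066936, 45029) ≈ -4.9901e+5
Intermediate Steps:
Function('O')(c) = Mul(Rational(-1, 8), c)
Mul(Add(Function('O')(202), Mul(-38094, Pow(-45029, -1))), Add(24409, -3961)) = Mul(Add(Mul(Rational(-1, 8), 202), Mul(-38094, Pow(-45029, -1))), Add(24409, -3961)) = Mul(Add(Rational(-101, 4), Mul(-38094, Rational(-1, 45029))), 20448) = Mul(Add(Rational(-101, 4), Rational(38094, 45029)), 20448) = Mul(Rational(-4395553, 180116), 20448) = Rational(-22470066936, 45029)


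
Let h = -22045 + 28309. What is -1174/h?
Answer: -587/3132 ≈ -0.18742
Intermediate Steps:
h = 6264
-1174/h = -1174/6264 = -1174*1/6264 = -587/3132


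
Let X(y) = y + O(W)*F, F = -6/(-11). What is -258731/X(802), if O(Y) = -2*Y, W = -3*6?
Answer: -2846041/9038 ≈ -314.90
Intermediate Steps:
W = -18
F = 6/11 (F = -6*(-1/11) = 6/11 ≈ 0.54545)
X(y) = 216/11 + y (X(y) = y - 2*(-18)*(6/11) = y + 36*(6/11) = y + 216/11 = 216/11 + y)
-258731/X(802) = -258731/(216/11 + 802) = -258731/9038/11 = -258731*11/9038 = -2846041/9038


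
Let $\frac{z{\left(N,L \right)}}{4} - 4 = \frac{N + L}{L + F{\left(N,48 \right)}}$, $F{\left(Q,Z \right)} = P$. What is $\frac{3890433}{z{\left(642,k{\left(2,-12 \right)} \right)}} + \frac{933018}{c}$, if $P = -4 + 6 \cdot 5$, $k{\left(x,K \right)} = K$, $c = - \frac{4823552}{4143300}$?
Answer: $- \frac{23091434252637}{29544256} \approx -7.8159 \cdot 10^{5}$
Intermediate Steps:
$c = - \frac{1205888}{1035825}$ ($c = \left(-4823552\right) \frac{1}{4143300} = - \frac{1205888}{1035825} \approx -1.1642$)
$P = 26$ ($P = -4 + 30 = 26$)
$F{\left(Q,Z \right)} = 26$
$z{\left(N,L \right)} = 16 + \frac{4 \left(L + N\right)}{26 + L}$ ($z{\left(N,L \right)} = 16 + 4 \frac{N + L}{L + 26} = 16 + 4 \frac{L + N}{26 + L} = 16 + \frac{4 \left(L + N\right)}{26 + L}$)
$\frac{3890433}{z{\left(642,k{\left(2,-12 \right)} \right)}} + \frac{933018}{c} = \frac{3890433}{4 \frac{1}{26 - 12} \left(104 + 642 + 5 \left(-12\right)\right)} + \frac{933018}{- \frac{1205888}{1035825}} = \frac{3890433}{4 \cdot \frac{1}{14} \left(104 + 642 - 60\right)} + 933018 \left(- \frac{1035825}{1205888}\right) = \frac{3890433}{4 \cdot \frac{1}{14} \cdot 686} - \frac{483221684925}{602944} = \frac{3890433}{196} - \frac{483221684925}{602944} = - \frac{23091434252637}{29544256}$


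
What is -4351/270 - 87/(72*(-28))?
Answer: -486007/30240 ≈ -16.072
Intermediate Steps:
-4351/270 - 87/(72*(-28)) = -4351*1/270 - 87/(-2016) = -4351/270 - 87*(-1/2016) = -4351/270 + 29/672 = -486007/30240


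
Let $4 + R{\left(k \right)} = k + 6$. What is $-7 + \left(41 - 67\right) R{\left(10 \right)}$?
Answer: $-319$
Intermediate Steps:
$R{\left(k \right)} = 2 + k$ ($R{\left(k \right)} = -4 + \left(k + 6\right) = -4 + \left(6 + k\right) = 2 + k$)
$-7 + \left(41 - 67\right) R{\left(10 \right)} = -7 + \left(41 - 67\right) \left(2 + 10\right) = -7 + \left(41 - 67\right) 12 = -7 - 312 = -319$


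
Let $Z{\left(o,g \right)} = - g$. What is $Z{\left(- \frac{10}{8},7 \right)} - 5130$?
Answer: $-5137$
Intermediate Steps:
$Z{\left(- \frac{10}{8},7 \right)} - 5130 = \left(-1\right) 7 - 5130 = -7 - 5130 = -5137$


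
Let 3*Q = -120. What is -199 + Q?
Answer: -239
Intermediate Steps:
Q = -40 (Q = (⅓)*(-120) = -40)
-199 + Q = -199 - 40 = -239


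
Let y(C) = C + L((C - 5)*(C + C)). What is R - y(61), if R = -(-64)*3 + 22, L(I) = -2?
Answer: 155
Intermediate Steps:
R = 214 (R = -16*(-12) + 22 = 192 + 22 = 214)
y(C) = -2 + C (y(C) = C - 2 = -2 + C)
R - y(61) = 214 - (-2 + 61) = 214 - 1*59 = 214 - 59 = 155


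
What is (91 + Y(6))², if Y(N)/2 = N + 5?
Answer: 12769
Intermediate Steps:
Y(N) = 10 + 2*N (Y(N) = 2*(N + 5) = 2*(5 + N) = 10 + 2*N)
(91 + Y(6))² = (91 + (10 + 2*6))² = (91 + (10 + 12))² = (91 + 22)² = 113² = 12769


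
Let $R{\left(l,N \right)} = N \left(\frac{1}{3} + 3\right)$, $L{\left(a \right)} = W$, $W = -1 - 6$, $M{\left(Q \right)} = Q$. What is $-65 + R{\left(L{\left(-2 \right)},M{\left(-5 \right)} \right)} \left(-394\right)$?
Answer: $\frac{19505}{3} \approx 6501.7$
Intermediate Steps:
$W = -7$ ($W = -1 - 6 = -7$)
$L{\left(a \right)} = -7$
$R{\left(l,N \right)} = \frac{10 N}{3}$ ($R{\left(l,N \right)} = N \left(\frac{1}{3} + 3\right) = N \frac{10}{3} = \frac{10 N}{3}$)
$-65 + R{\left(L{\left(-2 \right)},M{\left(-5 \right)} \right)} \left(-394\right) = -65 + \frac{10}{3} \left(-5\right) \left(-394\right) = -65 - - \frac{19700}{3} = -65 + \frac{19700}{3} = \frac{19505}{3}$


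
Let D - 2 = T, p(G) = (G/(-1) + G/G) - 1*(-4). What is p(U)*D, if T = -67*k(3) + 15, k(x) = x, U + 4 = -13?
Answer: -4048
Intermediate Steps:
U = -17 (U = -4 - 13 = -17)
T = -186 (T = -67*3 + 15 = -201 + 15 = -186)
p(G) = 5 - G (p(G) = (G*(-1) + 1) + 4 = (-G + 1) + 4 = (1 - G) + 4 = 5 - G)
D = -184 (D = 2 - 186 = -184)
p(U)*D = (5 - 1*(-17))*(-184) = (5 + 17)*(-184) = 22*(-184) = -4048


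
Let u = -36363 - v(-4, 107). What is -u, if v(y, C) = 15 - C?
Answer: 36271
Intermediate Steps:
u = -36271 (u = -36363 - (15 - 1*107) = -36363 - (15 - 107) = -36363 - 1*(-92) = -36363 + 92 = -36271)
-u = -1*(-36271) = 36271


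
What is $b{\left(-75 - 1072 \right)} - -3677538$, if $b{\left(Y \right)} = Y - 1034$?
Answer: $3675357$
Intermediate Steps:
$b{\left(Y \right)} = -1034 + Y$
$b{\left(-75 - 1072 \right)} - -3677538 = \left(-1034 - 1147\right) - -3677538 = \left(-1034 - 1147\right) + 3677538 = -2181 + 3677538 = 3675357$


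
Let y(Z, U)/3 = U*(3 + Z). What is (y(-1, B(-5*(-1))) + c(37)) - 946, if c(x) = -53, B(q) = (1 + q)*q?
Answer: -819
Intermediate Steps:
B(q) = q*(1 + q)
y(Z, U) = 3*U*(3 + Z) (y(Z, U) = 3*(U*(3 + Z)) = 3*U*(3 + Z))
(y(-1, B(-5*(-1))) + c(37)) - 946 = (3*((-5*(-1))*(1 - 5*(-1)))*(3 - 1) - 53) - 946 = (3*(5*(1 + 5))*2 - 53) - 946 = (3*(5*6)*2 - 53) - 946 = (3*30*2 - 53) - 946 = (180 - 53) - 946 = 127 - 946 = -819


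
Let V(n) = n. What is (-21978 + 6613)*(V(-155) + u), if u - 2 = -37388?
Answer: 576817465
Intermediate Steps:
u = -37386 (u = 2 - 37388 = -37386)
(-21978 + 6613)*(V(-155) + u) = (-21978 + 6613)*(-155 - 37386) = -15365*(-37541) = 576817465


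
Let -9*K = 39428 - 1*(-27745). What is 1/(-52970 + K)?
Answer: -3/181301 ≈ -1.6547e-5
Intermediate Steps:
K = -22391/3 (K = -(39428 - 1*(-27745))/9 = -(39428 + 27745)/9 = -1/9*67173 = -22391/3 ≈ -7463.7)
1/(-52970 + K) = 1/(-52970 - 22391/3) = 1/(-181301/3) = -3/181301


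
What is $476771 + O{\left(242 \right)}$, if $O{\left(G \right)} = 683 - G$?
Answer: $477212$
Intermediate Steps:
$476771 + O{\left(242 \right)} = 476771 + \left(683 - 242\right) = 476771 + 441 = 477212$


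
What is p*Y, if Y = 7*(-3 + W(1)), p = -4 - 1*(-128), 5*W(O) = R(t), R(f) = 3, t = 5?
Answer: -10416/5 ≈ -2083.2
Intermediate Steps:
W(O) = ⅗ (W(O) = (⅕)*3 = ⅗)
p = 124 (p = -4 + 128 = 124)
Y = -84/5 (Y = 7*(-3 + ⅗) = 7*(-12/5) = -84/5 ≈ -16.800)
p*Y = 124*(-84/5) = -10416/5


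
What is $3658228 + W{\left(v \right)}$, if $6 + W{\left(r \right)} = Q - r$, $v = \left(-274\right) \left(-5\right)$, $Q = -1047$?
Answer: $3655805$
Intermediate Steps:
$v = 1370$
$W{\left(r \right)} = -1053 - r$ ($W{\left(r \right)} = -6 - \left(1047 + r\right) = -1053 - r$)
$3658228 + W{\left(v \right)} = 3658228 - 2423 = 3655805$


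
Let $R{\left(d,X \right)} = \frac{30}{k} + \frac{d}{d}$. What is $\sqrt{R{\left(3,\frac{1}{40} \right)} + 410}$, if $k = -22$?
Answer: $\frac{\sqrt{49566}}{11} \approx 20.239$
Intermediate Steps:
$R{\left(d,X \right)} = - \frac{4}{11}$ ($R{\left(d,X \right)} = \frac{30}{-22} + \frac{d}{d} = 30 \left(- \frac{1}{22}\right) + 1 = - \frac{15}{11} + 1 = - \frac{4}{11}$)
$\sqrt{R{\left(3,\frac{1}{40} \right)} + 410} = \sqrt{- \frac{4}{11} + 410} = \sqrt{\frac{4506}{11}} = \frac{\sqrt{49566}}{11}$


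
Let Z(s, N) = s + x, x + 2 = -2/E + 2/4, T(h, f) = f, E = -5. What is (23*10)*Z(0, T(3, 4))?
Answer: -253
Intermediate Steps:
x = -11/10 (x = -2 + (-2/(-5) + 2/4) = -2 + (-2*(-⅕) + 2*(¼)) = -2 + (⅖ + ½) = -2 + 9/10 = -11/10 ≈ -1.1000)
Z(s, N) = -11/10 + s (Z(s, N) = s - 11/10 = -11/10 + s)
(23*10)*Z(0, T(3, 4)) = (23*10)*(-11/10 + 0) = 230*(-11/10) = -253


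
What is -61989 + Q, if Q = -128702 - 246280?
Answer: -436971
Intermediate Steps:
Q = -374982
-61989 + Q = -61989 - 374982 = -436971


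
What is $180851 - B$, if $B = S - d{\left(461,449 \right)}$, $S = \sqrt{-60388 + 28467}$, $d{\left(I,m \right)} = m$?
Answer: $181300 - i \sqrt{31921} \approx 1.813 \cdot 10^{5} - 178.66 i$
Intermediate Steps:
$S = i \sqrt{31921}$ ($S = \sqrt{-31921} = i \sqrt{31921} \approx 178.66 i$)
$B = -449 + i \sqrt{31921}$ ($B = i \sqrt{31921} - 449 = -449 + i \sqrt{31921} \approx -449.0 + 178.66 i$)
$180851 - B = 180851 - \left(-449 + i \sqrt{31921}\right) = 180851 + \left(449 - i \sqrt{31921}\right) = 181300 - i \sqrt{31921}$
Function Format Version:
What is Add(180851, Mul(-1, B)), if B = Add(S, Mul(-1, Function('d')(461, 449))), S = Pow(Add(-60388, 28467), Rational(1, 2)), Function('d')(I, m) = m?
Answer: Add(181300, Mul(-1, I, Pow(31921, Rational(1, 2)))) ≈ Add(1.8130e+5, Mul(-178.66, I))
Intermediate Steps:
S = Mul(I, Pow(31921, Rational(1, 2))) (S = Pow(-31921, Rational(1, 2)) = Mul(I, Pow(31921, Rational(1, 2))) ≈ Mul(178.66, I))
B = Add(-449, Mul(I, Pow(31921, Rational(1, 2)))) (B = Add(Mul(I, Pow(31921, Rational(1, 2))), Mul(-1, 449)) = Add(Mul(I, Pow(31921, Rational(1, 2))), -449) = Add(-449, Mul(I, Pow(31921, Rational(1, 2)))) ≈ Add(-449.00, Mul(178.66, I)))
Add(180851, Mul(-1, B)) = Add(180851, Mul(-1, Add(-449, Mul(I, Pow(31921, Rational(1, 2)))))) = Add(180851, Add(449, Mul(-1, I, Pow(31921, Rational(1, 2))))) = Add(181300, Mul(-1, I, Pow(31921, Rational(1, 2))))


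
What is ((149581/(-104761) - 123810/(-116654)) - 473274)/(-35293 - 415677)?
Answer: 289189325020036/275560476415159 ≈ 1.0495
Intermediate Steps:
((149581/(-104761) - 123810/(-116654)) - 473274)/(-35293 - 415677) = ((149581*(-1/104761) - 123810*(-1/116654)) - 473274)/(-450970) = ((-149581/104761 + 61905/58327) - 473274)*(-1/450970) = (-2239381282/6110394847 - 473274)*(-1/450970) = -2891893250200360/6110394847*(-1/450970) = 289189325020036/275560476415159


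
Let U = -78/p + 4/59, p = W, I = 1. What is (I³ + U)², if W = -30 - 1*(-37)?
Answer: 17313921/170569 ≈ 101.51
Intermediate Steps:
W = 7 (W = -30 + 37 = 7)
p = 7
U = -4574/413 (U = -78/7 + 4/59 = -4574/413 ≈ -11.075)
(I³ + U)² = (1³ - 4574/413)² = (1 - 4574/413)² = (-4161/413)² = 17313921/170569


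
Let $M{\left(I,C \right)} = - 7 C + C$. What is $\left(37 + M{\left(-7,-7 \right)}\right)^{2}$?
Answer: $6241$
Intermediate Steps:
$M{\left(I,C \right)} = - 6 C$
$\left(37 + M{\left(-7,-7 \right)}\right)^{2} = \left(37 - -42\right)^{2} = \left(37 + 42\right)^{2} = 79^{2} = 6241$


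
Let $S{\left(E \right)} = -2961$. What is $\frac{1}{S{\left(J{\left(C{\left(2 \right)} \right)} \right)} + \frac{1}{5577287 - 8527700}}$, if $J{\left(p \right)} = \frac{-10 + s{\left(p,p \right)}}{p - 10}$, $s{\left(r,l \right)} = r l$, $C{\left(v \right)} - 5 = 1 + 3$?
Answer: $- \frac{2950413}{8736172894} \approx -0.00033772$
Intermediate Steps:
$C{\left(v \right)} = 9$ ($C{\left(v \right)} = 5 + \left(1 + 3\right) = 5 + 4 = 9$)
$s{\left(r,l \right)} = l r$
$J{\left(p \right)} = \frac{-10 + p^{2}}{-10 + p}$ ($J{\left(p \right)} = \frac{-10 + p p}{p - 10} = \frac{-10 + p^{2}}{-10 + p}$)
$\frac{1}{S{\left(J{\left(C{\left(2 \right)} \right)} \right)} + \frac{1}{5577287 - 8527700}} = \frac{1}{-2961 + \frac{1}{5577287 - 8527700}} = \frac{1}{-2961 + \frac{1}{-2950413}} = \frac{1}{-2961 - \frac{1}{2950413}} = \frac{1}{- \frac{8736172894}{2950413}} = - \frac{2950413}{8736172894}$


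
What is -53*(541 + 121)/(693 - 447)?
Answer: -17543/123 ≈ -142.63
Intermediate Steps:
-53*(541 + 121)/(693 - 447) = -35086/246 = -53*331/123 = -17543/123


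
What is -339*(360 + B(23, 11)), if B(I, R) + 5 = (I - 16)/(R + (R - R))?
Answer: -1326168/11 ≈ -1.2056e+5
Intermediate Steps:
B(I, R) = -5 + (-16 + I)/R (B(I, R) = -5 + (I - 16)/(R + (R - R)) = -5 + (-16 + I)/(R + 0) = -5 + (-16 + I)/R)
-339*(360 + B(23, 11)) = -339*(360 + (-16 + 23 - 5*11)/11) = -339*(360 + (-16 + 23 - 55)/11) = -339*(360 + (1/11)*(-48)) = -339*(360 - 48/11) = -339*3912/11 = -1326168/11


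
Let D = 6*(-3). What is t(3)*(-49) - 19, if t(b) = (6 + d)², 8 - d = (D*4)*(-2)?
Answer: -828119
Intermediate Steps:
D = -18
d = -136 (d = 8 - (-18*4)*(-2) = 8 - (-72)*(-2) = 8 - 1*144 = 8 - 144 = -136)
t(b) = 16900 (t(b) = (6 - 136)² = (-130)² = 16900)
t(3)*(-49) - 19 = 16900*(-49) - 19 = -828100 - 19 = -828119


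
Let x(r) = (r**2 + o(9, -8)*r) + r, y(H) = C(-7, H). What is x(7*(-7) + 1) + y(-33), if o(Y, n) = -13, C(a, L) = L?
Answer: 2847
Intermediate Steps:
y(H) = H
x(r) = r**2 - 12*r (x(r) = (r**2 - 13*r) + r = r**2 - 12*r)
x(7*(-7) + 1) + y(-33) = (7*(-7) + 1)*(-12 + (7*(-7) + 1)) - 33 = (-49 + 1)*(-12 + (-49 + 1)) - 33 = -48*(-12 - 48) - 33 = -48*(-60) - 33 = 2880 - 33 = 2847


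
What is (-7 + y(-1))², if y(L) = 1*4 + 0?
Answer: 9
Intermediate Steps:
y(L) = 4 (y(L) = 4 + 0 = 4)
(-7 + y(-1))² = (-7 + 4)² = (-3)² = 9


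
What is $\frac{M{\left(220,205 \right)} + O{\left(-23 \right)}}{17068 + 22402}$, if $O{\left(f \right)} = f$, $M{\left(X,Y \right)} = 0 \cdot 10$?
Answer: $- \frac{23}{39470} \approx -0.00058272$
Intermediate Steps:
$M{\left(X,Y \right)} = 0$
$\frac{M{\left(220,205 \right)} + O{\left(-23 \right)}}{17068 + 22402} = \frac{0 - 23}{17068 + 22402} = - \frac{23}{39470}$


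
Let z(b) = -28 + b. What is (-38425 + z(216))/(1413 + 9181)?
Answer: -38237/10594 ≈ -3.6093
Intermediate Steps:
(-38425 + z(216))/(1413 + 9181) = (-38425 + (-28 + 216))/(1413 + 9181) = (-38425 + 188)/10594 = -38237*1/10594 = -38237/10594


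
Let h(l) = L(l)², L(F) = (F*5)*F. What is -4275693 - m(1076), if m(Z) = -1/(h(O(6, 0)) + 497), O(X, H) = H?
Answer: -2125019420/497 ≈ -4.2757e+6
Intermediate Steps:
L(F) = 5*F² (L(F) = (5*F)*F = 5*F²)
h(l) = 25*l⁴ (h(l) = (5*l²)² = 25*l⁴)
m(Z) = -1/497 (m(Z) = -1/(25*0⁴ + 497) = -1/(25*0 + 497) = -1/(0 + 497) = -1/497)
-4275693 - m(1076) = -4275693 - 1*(-1/497) = -4275693 + 1/497 = -2125019420/497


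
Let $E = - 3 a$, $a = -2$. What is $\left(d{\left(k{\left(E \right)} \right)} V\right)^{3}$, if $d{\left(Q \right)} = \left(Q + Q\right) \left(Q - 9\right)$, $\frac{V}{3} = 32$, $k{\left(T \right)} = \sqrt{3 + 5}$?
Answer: $113699192832 - 107017666560 \sqrt{2} \approx -3.7647 \cdot 10^{10}$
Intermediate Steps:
$E = 6$ ($E = \left(-3\right) \left(-2\right) = 6$)
$k{\left(T \right)} = 2 \sqrt{2}$ ($k{\left(T \right)} = \sqrt{8} = 2 \sqrt{2}$)
$V = 96$ ($V = 3 \cdot 32 = 96$)
$d{\left(Q \right)} = 2 Q \left(-9 + Q\right)$ ($d{\left(Q \right)} = 2 Q \left(Q - 9\right) = 2 Q \left(-9 + Q\right)$)
$\left(d{\left(k{\left(E \right)} \right)} V\right)^{3} = \left(2 \cdot 2 \sqrt{2} \left(-9 + 2 \sqrt{2}\right) 96\right)^{3} = \left(4 \sqrt{2} \left(-9 + 2 \sqrt{2}\right) 96\right)^{3} = \left(384 \sqrt{2} \left(-9 + 2 \sqrt{2}\right)\right)^{3} = 113246208 \sqrt{2} \left(-9 + 2 \sqrt{2}\right)^{3}$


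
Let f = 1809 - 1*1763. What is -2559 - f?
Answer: -2605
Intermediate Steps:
f = 46 (f = 1809 - 1763 = 46)
-2559 - f = -2559 - 1*46 = -2559 - 46 = -2605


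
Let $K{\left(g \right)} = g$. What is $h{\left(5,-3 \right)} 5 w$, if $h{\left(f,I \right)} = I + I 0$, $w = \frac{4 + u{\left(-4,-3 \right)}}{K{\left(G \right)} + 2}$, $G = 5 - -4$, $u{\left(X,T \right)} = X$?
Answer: $0$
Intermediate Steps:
$G = 9$ ($G = 5 + 4 = 9$)
$w = 0$ ($w = \frac{4 - 4}{9 + 2} = \frac{0}{11} = 0 \cdot \frac{1}{11} = 0$)
$h{\left(f,I \right)} = I$ ($h{\left(f,I \right)} = I + 0 = I$)
$h{\left(5,-3 \right)} 5 w = - 3 \cdot 5 \cdot 0 = \left(-3\right) 0 = 0$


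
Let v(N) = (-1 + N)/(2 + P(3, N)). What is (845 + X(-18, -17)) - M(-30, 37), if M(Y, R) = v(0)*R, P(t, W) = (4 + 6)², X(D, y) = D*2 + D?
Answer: 80719/102 ≈ 791.36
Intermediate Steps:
X(D, y) = 3*D (X(D, y) = 2*D + D = 3*D)
P(t, W) = 100 (P(t, W) = 10² = 100)
v(N) = -1/102 + N/102 (v(N) = (-1 + N)/(2 + 100) = (-1 + N)/102 = (-1 + N)*(1/102) = -1/102 + N/102)
M(Y, R) = -R/102 (M(Y, R) = (-1/102 + (1/102)*0)*R = (-1/102 + 0)*R = -R/102)
(845 + X(-18, -17)) - M(-30, 37) = (845 + 3*(-18)) - (-1)*37/102 = (845 - 54) - 1*(-37/102) = 791 + 37/102 = 80719/102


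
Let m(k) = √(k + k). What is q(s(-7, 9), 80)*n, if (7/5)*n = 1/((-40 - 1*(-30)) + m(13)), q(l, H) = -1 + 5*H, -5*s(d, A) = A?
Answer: -1425/37 - 285*√26/74 ≈ -58.152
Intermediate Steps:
m(k) = √2*√k (m(k) = √(2*k) = √2*√k)
s(d, A) = -A/5
n = 5/(7*(-10 + √26)) (n = 5/(7*((-40 - 1*(-30)) + √2*√13)) = 5/(7*((-40 + 30) + √26)) = 5/(7*(-10 + √26)) ≈ -0.14574)
q(s(-7, 9), 80)*n = (-1 + 5*80)*(-25/259 - 5*√26/518) = (-1 + 400)*(-25/259 - 5*√26/518) = 399*(-25/259 - 5*√26/518) = -1425/37 - 285*√26/74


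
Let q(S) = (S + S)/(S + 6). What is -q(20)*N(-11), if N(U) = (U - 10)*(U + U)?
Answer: -9240/13 ≈ -710.77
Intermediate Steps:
q(S) = 2*S/(6 + S) (q(S) = (2*S)/(6 + S) = 2*S/(6 + S))
N(U) = 2*U*(-10 + U) (N(U) = (-10 + U)*(2*U) = 2*U*(-10 + U))
-q(20)*N(-11) = -2*20/(6 + 20)*2*(-11)*(-10 - 11) = -2*20/26*2*(-11)*(-21) = -2*20*(1/26)*462 = -20*462/13 = -1*9240/13 = -9240/13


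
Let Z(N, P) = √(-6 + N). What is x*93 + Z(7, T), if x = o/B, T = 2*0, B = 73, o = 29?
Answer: 2770/73 ≈ 37.945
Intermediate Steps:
T = 0
x = 29/73 ≈ 0.39726
x*93 + Z(7, T) = (29/73)*93 + √(-6 + 7) = 2697/73 + √1 = 2697/73 + 1 = 2770/73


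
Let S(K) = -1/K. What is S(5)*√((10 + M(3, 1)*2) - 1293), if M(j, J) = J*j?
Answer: -I*√1277/5 ≈ -7.147*I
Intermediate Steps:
S(5)*√((10 + M(3, 1)*2) - 1293) = (-1/5)*√((10 + (1*3)*2) - 1293) = (-1*⅕)*√((10 + 3*2) - 1293) = -√((10 + 6) - 1293)/5 = -√(16 - 1293)/5 = -I*√1277/5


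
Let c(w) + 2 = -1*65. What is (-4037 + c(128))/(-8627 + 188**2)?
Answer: -4104/26717 ≈ -0.15361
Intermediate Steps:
c(w) = -67 (c(w) = -2 - 1*65 = -2 - 65 = -67)
(-4037 + c(128))/(-8627 + 188**2) = (-4037 - 67)/(-8627 + 188**2) = -4104/(-8627 + 35344) = -4104/26717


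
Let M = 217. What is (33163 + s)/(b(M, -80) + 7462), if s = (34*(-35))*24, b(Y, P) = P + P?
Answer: 4603/7302 ≈ 0.63037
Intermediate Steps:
b(Y, P) = 2*P
s = -28560 (s = -1190*24 = -28560)
(33163 + s)/(b(M, -80) + 7462) = (33163 - 28560)/(2*(-80) + 7462) = 4603/(-160 + 7462) = 4603/7302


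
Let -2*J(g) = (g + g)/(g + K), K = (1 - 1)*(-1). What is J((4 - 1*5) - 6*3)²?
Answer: 1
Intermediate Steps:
K = 0 (K = 0*(-1) = 0)
J(g) = -1 (J(g) = -(g + g)/(2*(g + 0)) = -2*g/(2*g) = -½*2 = -1)
J((4 - 1*5) - 6*3)² = (-1)² = 1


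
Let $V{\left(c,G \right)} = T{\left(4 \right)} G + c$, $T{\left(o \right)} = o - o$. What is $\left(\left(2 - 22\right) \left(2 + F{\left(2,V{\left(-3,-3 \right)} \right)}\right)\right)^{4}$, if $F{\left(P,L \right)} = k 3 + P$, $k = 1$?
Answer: $384160000$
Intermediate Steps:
$T{\left(o \right)} = 0$
$V{\left(c,G \right)} = c$ ($V{\left(c,G \right)} = 0 G + c = 0 + c = c$)
$F{\left(P,L \right)} = 3 + P$ ($F{\left(P,L \right)} = 1 \cdot 3 + P = 3 + P$)
$\left(\left(2 - 22\right) \left(2 + F{\left(2,V{\left(-3,-3 \right)} \right)}\right)\right)^{4} = \left(\left(2 - 22\right) \left(2 + \left(3 + 2\right)\right)\right)^{4} = \left(- 20 \left(2 + 5\right)\right)^{4} = \left(\left(-20\right) 7\right)^{4} = \left(-140\right)^{4} = 384160000$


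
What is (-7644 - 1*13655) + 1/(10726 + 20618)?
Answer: -667595855/31344 ≈ -21299.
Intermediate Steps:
(-7644 - 1*13655) + 1/(10726 + 20618) = (-7644 - 13655) + 1/31344 = -21299 + 1/31344 = -667595855/31344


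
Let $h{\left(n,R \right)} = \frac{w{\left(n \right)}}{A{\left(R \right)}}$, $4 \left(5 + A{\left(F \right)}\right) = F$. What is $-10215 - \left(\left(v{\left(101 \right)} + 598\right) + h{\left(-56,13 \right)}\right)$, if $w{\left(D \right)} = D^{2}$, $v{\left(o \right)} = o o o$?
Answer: $-1039322$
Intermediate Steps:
$A{\left(F \right)} = -5 + \frac{F}{4}$
$v{\left(o \right)} = o^{3}$ ($v{\left(o \right)} = o^{2} o = o^{3}$)
$h{\left(n,R \right)} = \frac{n^{2}}{-5 + \frac{R}{4}}$
$-10215 - \left(\left(v{\left(101 \right)} + 598\right) + h{\left(-56,13 \right)}\right) = -10215 - \left(\left(101^{3} + 598\right) + \frac{4 \left(-56\right)^{2}}{-20 + 13}\right) = -10215 - \left(\left(1030301 + 598\right) + 4 \cdot 3136 \frac{1}{-7}\right) = -10215 - \left(1030899 + 4 \cdot 3136 \left(- \frac{1}{7}\right)\right) = -10215 - \left(1030899 - 1792\right) = -10215 - 1029107 = -1039322$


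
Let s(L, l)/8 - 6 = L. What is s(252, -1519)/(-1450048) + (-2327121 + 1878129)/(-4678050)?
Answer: 6681296421/70660385900 ≈ 0.094555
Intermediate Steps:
s(L, l) = 48 + 8*L
s(252, -1519)/(-1450048) + (-2327121 + 1878129)/(-4678050) = (48 + 8*252)/(-1450048) + (-2327121 + 1878129)/(-4678050) = (48 + 2016)*(-1/1450048) - 448992*(-1/4678050) = 2064*(-1/1450048) + 74832/779675 = -129/90628 + 74832/779675 = 6681296421/70660385900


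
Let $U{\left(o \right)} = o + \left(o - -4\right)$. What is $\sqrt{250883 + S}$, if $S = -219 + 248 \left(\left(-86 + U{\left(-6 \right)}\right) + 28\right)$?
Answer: $2 \sqrt{58574} \approx 484.04$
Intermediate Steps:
$U{\left(o \right)} = 4 + 2 o$ ($U{\left(o \right)} = o + \left(o + 4\right) = o + \left(4 + o\right) = 4 + 2 o$)
$S = -16587$ ($S = -219 + 248 \left(\left(-86 + \left(4 + 2 \left(-6\right)\right)\right) + 28\right) = -219 + 248 \left(\left(-86 + \left(4 - 12\right)\right) + 28\right) = -219 + 248 \left(\left(-86 - 8\right) + 28\right) = -219 + 248 \left(-94 + 28\right) = -219 + 248 \left(-66\right) = -219 - 16368 = -16587$)
$\sqrt{250883 + S} = \sqrt{250883 - 16587} = \sqrt{234296} = 2 \sqrt{58574}$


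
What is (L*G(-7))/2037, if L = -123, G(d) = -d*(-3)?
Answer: 123/97 ≈ 1.2680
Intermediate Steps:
G(d) = 3*d (G(d) = -(-3)*d = 3*d)
(L*G(-7))/2037 = -369*(-7)/2037 = -123*(-21)*(1/2037) = 2583*(1/2037) = 123/97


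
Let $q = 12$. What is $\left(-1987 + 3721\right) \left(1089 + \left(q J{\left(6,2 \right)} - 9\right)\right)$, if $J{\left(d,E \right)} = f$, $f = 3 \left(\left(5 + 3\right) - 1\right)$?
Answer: $2309688$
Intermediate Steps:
$f = 21$ ($f = 3 \left(8 - 1\right) = 3 \cdot 7 = 21$)
$J{\left(d,E \right)} = 21$
$\left(-1987 + 3721\right) \left(1089 + \left(q J{\left(6,2 \right)} - 9\right)\right) = \left(-1987 + 3721\right) \left(1089 + \left(12 \cdot 21 - 9\right)\right) = 1734 \left(1089 + \left(252 - 9\right)\right) = 1734 \left(1089 + 243\right) = 1734 \cdot 1332 = 2309688$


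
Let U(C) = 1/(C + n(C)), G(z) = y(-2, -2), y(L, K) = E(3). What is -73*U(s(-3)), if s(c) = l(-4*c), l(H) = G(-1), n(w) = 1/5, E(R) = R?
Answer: -365/16 ≈ -22.813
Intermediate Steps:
y(L, K) = 3
n(w) = ⅕
G(z) = 3
l(H) = 3
s(c) = 3
U(C) = 1/(⅕ + C) (U(C) = 1/(C + ⅕) = 1/(⅕ + C))
-73*U(s(-3)) = -365/(1 + 5*3) = -365/(1 + 15) = -365/16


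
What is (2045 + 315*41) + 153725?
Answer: 168685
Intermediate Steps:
(2045 + 315*41) + 153725 = (2045 + 12915) + 153725 = 14960 + 153725 = 168685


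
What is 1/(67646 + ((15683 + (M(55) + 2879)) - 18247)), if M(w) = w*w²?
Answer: 1/234336 ≈ 4.2674e-6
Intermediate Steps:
M(w) = w³
1/(67646 + ((15683 + (M(55) + 2879)) - 18247)) = 1/(67646 + ((15683 + (55³ + 2879)) - 18247)) = 1/(67646 + ((15683 + (166375 + 2879)) - 18247)) = 1/(67646 + ((15683 + 169254) - 18247)) = 1/(67646 + (184937 - 18247)) = 1/(67646 + 166690) = 1/234336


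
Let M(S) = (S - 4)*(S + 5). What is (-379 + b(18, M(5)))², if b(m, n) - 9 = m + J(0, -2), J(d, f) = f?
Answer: 125316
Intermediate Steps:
M(S) = (-4 + S)*(5 + S)
b(m, n) = 7 + m (b(m, n) = 9 + (m - 2) = 9 + (-2 + m) = 7 + m)
(-379 + b(18, M(5)))² = (-379 + (7 + 18))² = (-379 + 25)² = (-354)² = 125316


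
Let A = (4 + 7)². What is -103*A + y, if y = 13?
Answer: -12450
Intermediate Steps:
A = 121 (A = 11² = 121)
-103*A + y = -103*121 + 13 = -12463 + 13 = -12450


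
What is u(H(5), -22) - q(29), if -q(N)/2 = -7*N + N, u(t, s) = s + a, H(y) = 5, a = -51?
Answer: -421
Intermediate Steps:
u(t, s) = -51 + s (u(t, s) = s - 51 = -51 + s)
q(N) = 12*N (q(N) = -2*(-7*N + N) = -(-12)*N = 12*N)
u(H(5), -22) - q(29) = (-51 - 22) - 12*29 = -73 - 1*348 = -73 - 348 = -421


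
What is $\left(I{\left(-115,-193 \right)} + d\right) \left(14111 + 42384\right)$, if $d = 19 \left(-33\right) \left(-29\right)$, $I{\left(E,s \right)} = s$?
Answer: $1016345050$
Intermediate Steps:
$d = 18183$ ($d = \left(-627\right) \left(-29\right) = 18183$)
$\left(I{\left(-115,-193 \right)} + d\right) \left(14111 + 42384\right) = \left(-193 + 18183\right) \left(14111 + 42384\right) = 17990 \cdot 56495 = 1016345050$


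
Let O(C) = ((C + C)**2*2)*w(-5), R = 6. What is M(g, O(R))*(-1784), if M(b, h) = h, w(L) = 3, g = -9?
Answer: -1541376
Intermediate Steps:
O(C) = 24*C**2 (O(C) = ((C + C)**2*2)*3 = ((2*C)**2*2)*3 = ((4*C**2)*2)*3 = (8*C**2)*3 = 24*C**2)
M(g, O(R))*(-1784) = (24*6**2)*(-1784) = (24*36)*(-1784) = 864*(-1784) = -1541376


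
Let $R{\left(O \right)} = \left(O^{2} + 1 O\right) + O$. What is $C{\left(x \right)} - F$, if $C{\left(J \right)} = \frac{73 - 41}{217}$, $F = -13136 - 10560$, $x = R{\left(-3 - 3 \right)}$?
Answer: $\frac{5142064}{217} \approx 23696.0$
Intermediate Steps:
$R{\left(O \right)} = O^{2} + 2 O$ ($R{\left(O \right)} = \left(O^{2} + O\right) + O = \left(O + O^{2}\right) + O = O^{2} + 2 O$)
$x = 24$ ($x = \left(-3 - 3\right) \left(2 - 6\right) = - 6 \left(2 - 6\right) = \left(-6\right) \left(-4\right) = 24$)
$F = -23696$
$C{\left(J \right)} = \frac{32}{217}$ ($C{\left(J \right)} = \left(73 - 41\right) \frac{1}{217} = 32 \cdot \frac{1}{217} = \frac{32}{217}$)
$C{\left(x \right)} - F = \frac{32}{217} - -23696 = \frac{32}{217} + 23696 = \frac{5142064}{217}$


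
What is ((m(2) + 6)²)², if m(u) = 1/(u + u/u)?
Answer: 130321/81 ≈ 1608.9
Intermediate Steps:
m(u) = 1/(1 + u) (m(u) = 1/(u + 1) = 1/(1 + u))
((m(2) + 6)²)² = ((1/(1 + 2) + 6)²)² = ((1/3 + 6)²)² = ((⅓ + 6)²)² = ((19/3)²)² = (361/9)² = 130321/81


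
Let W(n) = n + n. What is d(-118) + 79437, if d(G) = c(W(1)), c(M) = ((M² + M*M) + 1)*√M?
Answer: 79437 + 9*√2 ≈ 79450.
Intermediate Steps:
W(n) = 2*n
c(M) = √M*(1 + 2*M²) (c(M) = ((M² + M²) + 1)*√M = (2*M² + 1)*√M = (1 + 2*M²)*√M = √M*(1 + 2*M²))
d(G) = 9*√2 (d(G) = √(2*1)*(1 + 2*(2*1)²) = √2*(1 + 2*2²) = √2*(1 + 2*4) = √2*(1 + 8) = √2*9 = 9*√2)
d(-118) + 79437 = 9*√2 + 79437 = 79437 + 9*√2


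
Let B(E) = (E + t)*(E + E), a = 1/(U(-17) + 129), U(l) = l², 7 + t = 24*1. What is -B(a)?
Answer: -7107/87362 ≈ -0.081351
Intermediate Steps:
t = 17 (t = -7 + 24*1 = -7 + 24 = 17)
a = 1/418 (a = 1/((-17)² + 129) = 1/(289 + 129) = 1/418 ≈ 0.0023923)
B(E) = 2*E*(17 + E) (B(E) = (E + 17)*(E + E) = (17 + E)*(2*E) = 2*E*(17 + E))
-B(a) = -2*(17 + 1/418)/418 = -2*7107/(418*418) = -1*7107/87362 = -7107/87362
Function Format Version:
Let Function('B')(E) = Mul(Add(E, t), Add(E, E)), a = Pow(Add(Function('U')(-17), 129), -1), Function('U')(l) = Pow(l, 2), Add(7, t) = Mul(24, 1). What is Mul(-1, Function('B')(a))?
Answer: Rational(-7107, 87362) ≈ -0.081351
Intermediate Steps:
t = 17 (t = Add(-7, Mul(24, 1)) = Add(-7, 24) = 17)
a = Rational(1, 418) (a = Pow(Add(Pow(-17, 2), 129), -1) = Pow(Add(289, 129), -1) = Pow(418, -1) = Rational(1, 418) ≈ 0.0023923)
Function('B')(E) = Mul(2, E, Add(17, E)) (Function('B')(E) = Mul(Add(E, 17), Add(E, E)) = Mul(Add(17, E), Mul(2, E)) = Mul(2, E, Add(17, E)))
Mul(-1, Function('B')(a)) = Mul(-1, Mul(2, Rational(1, 418), Add(17, Rational(1, 418)))) = Mul(-1, Mul(2, Rational(1, 418), Rational(7107, 418))) = Mul(-1, Rational(7107, 87362)) = Rational(-7107, 87362)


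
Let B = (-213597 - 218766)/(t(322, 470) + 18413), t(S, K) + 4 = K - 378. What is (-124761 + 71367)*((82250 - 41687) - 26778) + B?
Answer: -4539135944551/6167 ≈ -7.3604e+8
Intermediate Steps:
t(S, K) = -382 + K (t(S, K) = -4 + (K - 378) = -4 + (-378 + K) = -382 + K)
B = -144121/6167 (B = (-213597 - 218766)/((-382 + 470) + 18413) = -432363/(88 + 18413) = -432363/18501 = -432363*1/18501 = -144121/6167 ≈ -23.370)
(-124761 + 71367)*((82250 - 41687) - 26778) + B = (-124761 + 71367)*((82250 - 41687) - 26778) - 144121/6167 = -53394*(40563 - 26778) - 144121/6167 = -53394*13785 - 144121/6167 = -736036290 - 144121/6167 = -4539135944551/6167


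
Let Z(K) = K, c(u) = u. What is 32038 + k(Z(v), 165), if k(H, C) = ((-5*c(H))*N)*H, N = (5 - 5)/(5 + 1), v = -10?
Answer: 32038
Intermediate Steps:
N = 0 (N = 0/6 = 0*(⅙) = 0)
k(H, C) = 0 (k(H, C) = (-5*H*0)*H = 0*H = 0)
32038 + k(Z(v), 165) = 32038 + 0 = 32038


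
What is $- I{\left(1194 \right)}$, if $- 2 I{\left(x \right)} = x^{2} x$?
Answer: $851104692$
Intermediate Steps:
$I{\left(x \right)} = - \frac{x^{3}}{2}$ ($I{\left(x \right)} = - \frac{x^{2} x}{2} = - \frac{x^{3}}{2}$)
$- I{\left(1194 \right)} = - \frac{\left(-1\right) 1194^{3}}{2} = - \frac{\left(-1\right) 1702209384}{2} = \left(-1\right) \left(-851104692\right) = 851104692$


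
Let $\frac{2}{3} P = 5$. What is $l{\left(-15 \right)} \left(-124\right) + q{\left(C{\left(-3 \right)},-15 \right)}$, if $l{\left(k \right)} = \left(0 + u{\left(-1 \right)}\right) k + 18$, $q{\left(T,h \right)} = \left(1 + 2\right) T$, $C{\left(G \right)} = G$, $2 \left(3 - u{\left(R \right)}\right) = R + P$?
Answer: $-2706$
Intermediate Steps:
$P = \frac{15}{2}$ ($P = \frac{3}{2} \cdot 5 = \frac{15}{2} \approx 7.5$)
$u{\left(R \right)} = - \frac{3}{4} - \frac{R}{2}$ ($u{\left(R \right)} = 3 - \frac{R + \frac{15}{2}}{2} = 3 - \frac{\frac{15}{2} + R}{2} = 3 - \left(\frac{15}{4} + \frac{R}{2}\right) = - \frac{3}{4} - \frac{R}{2}$)
$q{\left(T,h \right)} = 3 T$
$l{\left(k \right)} = 18 - \frac{k}{4}$ ($l{\left(k \right)} = \left(0 - \frac{1}{4}\right) k + 18 = - \frac{k}{4} + 18 = 18 - \frac{k}{4}$)
$l{\left(-15 \right)} \left(-124\right) + q{\left(C{\left(-3 \right)},-15 \right)} = \left(18 - - \frac{15}{4}\right) \left(-124\right) + 3 \left(-3\right) = \left(18 + \frac{15}{4}\right) \left(-124\right) - 9 = \frac{87}{4} \left(-124\right) - 9 = -2697 - 9 = -2706$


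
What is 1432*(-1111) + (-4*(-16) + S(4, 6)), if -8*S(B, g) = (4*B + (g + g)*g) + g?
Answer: -6363599/4 ≈ -1.5909e+6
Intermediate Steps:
S(B, g) = -B/2 - g**2/4 - g/8 (S(B, g) = -((4*B + (g + g)*g) + g)/8 = -((4*B + (2*g)*g) + g)/8 = -((4*B + 2*g**2) + g)/8 = -((2*g**2 + 4*B) + g)/8 = -(g + 2*g**2 + 4*B)/8 = -B/2 - g**2/4 - g/8)
1432*(-1111) + (-4*(-16) + S(4, 6)) = 1432*(-1111) + (-4*(-16) + (-1/2*4 - 1/4*6**2 - 1/8*6)) = -1590952 + (64 + (-2 - 1/4*36 - 3/4)) = -1590952 + (64 + (-2 - 9 - 3/4)) = -1590952 + (64 - 47/4) = -1590952 + 209/4 = -6363599/4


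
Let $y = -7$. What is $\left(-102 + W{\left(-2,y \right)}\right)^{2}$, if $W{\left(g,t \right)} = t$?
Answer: $11881$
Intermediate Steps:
$\left(-102 + W{\left(-2,y \right)}\right)^{2} = \left(-102 - 7\right)^{2} = \left(-109\right)^{2} = 11881$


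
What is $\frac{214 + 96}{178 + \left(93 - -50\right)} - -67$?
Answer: $\frac{21817}{321} \approx 67.966$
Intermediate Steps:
$\frac{214 + 96}{178 + \left(93 - -50\right)} - -67 = \frac{310}{178 + \left(93 + 50\right)} + 67 = \frac{310}{178 + 143} + 67 = \frac{310}{321} + 67 = \frac{21817}{321}$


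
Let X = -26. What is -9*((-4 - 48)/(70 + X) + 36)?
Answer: -3447/11 ≈ -313.36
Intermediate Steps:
-9*((-4 - 48)/(70 + X) + 36) = -9*((-4 - 48)/(70 - 26) + 36) = -9*(-52/44 + 36) = -9*(-52*1/44 + 36) = -9*(-13/11 + 36) = -9*383/11 = -3447/11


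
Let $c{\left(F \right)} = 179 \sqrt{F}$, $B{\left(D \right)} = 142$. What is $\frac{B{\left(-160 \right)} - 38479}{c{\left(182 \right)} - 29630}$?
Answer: $\frac{567962655}{436052719} + \frac{6862323 \sqrt{182}}{872105438} \approx 1.4087$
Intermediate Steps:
$\frac{B{\left(-160 \right)} - 38479}{c{\left(182 \right)} - 29630} = \frac{142 - 38479}{179 \sqrt{182} - 29630} = - \frac{38337}{-29630 + 179 \sqrt{182}}$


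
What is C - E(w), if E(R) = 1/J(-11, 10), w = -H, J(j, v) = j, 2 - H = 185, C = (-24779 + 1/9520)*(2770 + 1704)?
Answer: -5804694811193/52360 ≈ -1.1086e+8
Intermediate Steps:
C = -527699528723/4760 (C = (-24779 + 1/9520)*4474 = -235896079/9520*4474 = -527699528723/4760 ≈ -1.1086e+8)
H = -183 (H = 2 - 1*185 = 2 - 185 = -183)
w = 183 (w = -1*(-183) = 183)
E(R) = -1/11 (E(R) = 1/(-11) = -1/11)
C - E(w) = -527699528723/4760 - 1*(-1/11) = -527699528723/4760 + 1/11 = -5804694811193/52360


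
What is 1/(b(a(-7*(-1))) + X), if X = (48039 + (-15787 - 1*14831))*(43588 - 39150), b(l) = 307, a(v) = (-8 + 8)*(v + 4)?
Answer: 1/77314705 ≈ 1.2934e-8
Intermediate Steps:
a(v) = 0 (a(v) = 0*(4 + v) = 0)
X = 77314398 (X = (48039 + (-15787 - 14831))*4438 = (48039 - 30618)*4438 = 17421*4438 = 77314398)
1/(b(a(-7*(-1))) + X) = 1/(307 + 77314398) = 1/77314705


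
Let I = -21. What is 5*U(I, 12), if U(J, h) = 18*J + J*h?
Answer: -3150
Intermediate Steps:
5*U(I, 12) = 5*(-21*(18 + 12)) = 5*(-21*30) = 5*(-630) = -3150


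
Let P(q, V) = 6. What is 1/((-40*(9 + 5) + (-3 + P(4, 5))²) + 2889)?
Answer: 1/2338 ≈ 0.00042772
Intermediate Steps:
1/((-40*(9 + 5) + (-3 + P(4, 5))²) + 2889) = 1/((-40*(9 + 5) + (-3 + 6)²) + 2889) = 1/((-40*14 + 3²) + 2889) = 1/((-560 + 9) + 2889) = 1/(-551 + 2889) = 1/2338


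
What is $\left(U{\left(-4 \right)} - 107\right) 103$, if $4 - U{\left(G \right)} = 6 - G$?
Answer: $-11639$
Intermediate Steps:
$U{\left(G \right)} = -2 + G$ ($U{\left(G \right)} = 4 - \left(6 - G\right) = 4 + \left(-6 + G\right) = -2 + G$)
$\left(U{\left(-4 \right)} - 107\right) 103 = \left(\left(-2 - 4\right) - 107\right) 103 = \left(-6 - 107\right) 103 = \left(-113\right) 103 = -11639$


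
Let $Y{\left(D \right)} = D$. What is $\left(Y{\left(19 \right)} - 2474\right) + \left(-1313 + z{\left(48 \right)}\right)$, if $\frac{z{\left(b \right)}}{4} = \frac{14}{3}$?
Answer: $- \frac{11248}{3} \approx -3749.3$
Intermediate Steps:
$z{\left(b \right)} = \frac{56}{3}$ ($z{\left(b \right)} = 4 \cdot \frac{14}{3} = \frac{56}{3}$)
$\left(Y{\left(19 \right)} - 2474\right) + \left(-1313 + z{\left(48 \right)}\right) = \left(19 - 2474\right) + \left(-1313 + \frac{56}{3}\right) = -2455 - \frac{3883}{3} = - \frac{11248}{3}$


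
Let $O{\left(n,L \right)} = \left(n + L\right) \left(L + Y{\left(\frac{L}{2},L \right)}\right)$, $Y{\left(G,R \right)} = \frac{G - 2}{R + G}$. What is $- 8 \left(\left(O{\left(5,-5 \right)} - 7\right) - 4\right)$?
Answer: $88$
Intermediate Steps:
$Y{\left(G,R \right)} = \frac{-2 + G}{G + R}$
$O{\left(n,L \right)} = \left(L + n\right) \left(L + \frac{2 \left(-2 + \frac{L}{2}\right)}{3 L}\right)$ ($O{\left(n,L \right)} = \left(n + L\right) \left(L + \frac{-2 + \frac{L}{2}}{\frac{L}{2} + L}\right) = \left(L + n\right) \left(L + \frac{-2 + L \frac{1}{2}}{L \frac{1}{2} + L}\right) = \left(L + n\right) \left(L + \frac{-2 + \frac{L}{2}}{\frac{L}{2} + L}\right) = \left(L + n\right) \left(L + \frac{-2 + \frac{L}{2}}{\frac{3}{2} L}\right) = \left(L + n\right) \left(L + \frac{2}{3 L} \left(-2 + \frac{L}{2}\right)\right) = \left(L + n\right) \left(L + \frac{2 \left(-2 + \frac{L}{2}\right)}{3 L}\right)$)
$- 8 \left(\left(O{\left(5,-5 \right)} - 7\right) - 4\right) = - 8 \left(\left(\frac{- 5 \left(-4 - 5 + 3 \left(-5\right)^{2} + 3 \left(-5\right) 5\right) + 5 \left(-4 - 5\right)}{3 \left(-5\right)} - 7\right) - 4\right) = - 8 \left(\left(\frac{1}{3} \left(- \frac{1}{5}\right) \left(- 5 \left(-4 - 5 + 3 \cdot 25 - 75\right) + 5 \left(-9\right)\right) - 7\right) - 4\right) = - 8 \left(\left(\frac{1}{3} \left(- \frac{1}{5}\right) \left(- 5 \left(-4 - 5 + 75 - 75\right) - 45\right) - 7\right) - 4\right) = - 8 \left(\left(\frac{1}{3} \left(- \frac{1}{5}\right) \left(\left(-5\right) \left(-9\right) - 45\right) - 7\right) - 4\right) = - 8 \left(\left(\frac{1}{3} \left(- \frac{1}{5}\right) \left(45 - 45\right) - 7\right) - 4\right) = - 8 \left(\left(\frac{1}{3} \left(- \frac{1}{5}\right) 0 - 7\right) - 4\right) = - 8 \left(\left(0 - 7\right) - 4\right) = - 8 \left(-7 - 4\right) = \left(-8\right) \left(-11\right) = 88$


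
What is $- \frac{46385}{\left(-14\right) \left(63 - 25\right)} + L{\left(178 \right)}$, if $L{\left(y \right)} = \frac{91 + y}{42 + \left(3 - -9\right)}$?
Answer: $\frac{1323949}{14364} \approx 92.171$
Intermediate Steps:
$L{\left(y \right)} = \frac{91}{54} + \frac{y}{54}$ ($L{\left(y \right)} = \frac{91 + y}{42 + \left(3 + 9\right)} = \frac{91 + y}{42 + 12} = \frac{91 + y}{54} = \left(91 + y\right) \frac{1}{54} = \frac{91}{54} + \frac{y}{54}$)
$- \frac{46385}{\left(-14\right) \left(63 - 25\right)} + L{\left(178 \right)} = - \frac{46385}{\left(-14\right) \left(63 - 25\right)} + \left(\frac{91}{54} + \frac{1}{54} \cdot 178\right) = - \frac{46385}{\left(-14\right) 38} + \left(\frac{91}{54} + \frac{89}{27}\right) = - \frac{46385}{-532} + \frac{269}{54} = \left(-46385\right) \left(- \frac{1}{532}\right) + \frac{269}{54} = \frac{46385}{532} + \frac{269}{54} = \frac{1323949}{14364}$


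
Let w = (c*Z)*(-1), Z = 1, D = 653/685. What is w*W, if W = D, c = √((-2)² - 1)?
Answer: -653*√3/685 ≈ -1.6511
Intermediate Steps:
c = √3 (c = √(4 - 1) = √3 ≈ 1.7320)
D = 653/685 (D = 653*(1/685) = 653/685 ≈ 0.95328)
W = 653/685 ≈ 0.95328
w = -√3 (w = (√3*1)*(-1) = √3*(-1) = -√3 ≈ -1.7320)
w*W = -√3*(653/685) = -653*√3/685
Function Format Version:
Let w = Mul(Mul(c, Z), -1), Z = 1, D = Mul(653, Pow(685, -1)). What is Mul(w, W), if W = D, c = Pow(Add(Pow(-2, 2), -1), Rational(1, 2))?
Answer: Mul(Rational(-653, 685), Pow(3, Rational(1, 2))) ≈ -1.6511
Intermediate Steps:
c = Pow(3, Rational(1, 2)) (c = Pow(Add(4, -1), Rational(1, 2)) = Pow(3, Rational(1, 2)) ≈ 1.7320)
D = Rational(653, 685) (D = Mul(653, Rational(1, 685)) = Rational(653, 685) ≈ 0.95328)
W = Rational(653, 685) ≈ 0.95328
w = Mul(-1, Pow(3, Rational(1, 2))) (w = Mul(Mul(Pow(3, Rational(1, 2)), 1), -1) = Mul(Pow(3, Rational(1, 2)), -1) = Mul(-1, Pow(3, Rational(1, 2))) ≈ -1.7320)
Mul(w, W) = Mul(Mul(-1, Pow(3, Rational(1, 2))), Rational(653, 685)) = Mul(Rational(-653, 685), Pow(3, Rational(1, 2)))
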